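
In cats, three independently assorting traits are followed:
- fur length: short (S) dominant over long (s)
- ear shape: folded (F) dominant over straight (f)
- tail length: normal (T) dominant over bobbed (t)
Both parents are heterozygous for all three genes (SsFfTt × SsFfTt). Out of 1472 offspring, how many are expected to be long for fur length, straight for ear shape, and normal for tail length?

Trihybrid cross: SsFfTt × SsFfTt
Each trait segregates independently with a 3:1 phenotypic ratio, so each gene contributes 3/4 (dominant) or 1/4 (recessive).
Target: long (fur length), straight (ear shape), normal (tail length)
Probability = product of independent per-trait probabilities
= 1/4 × 1/4 × 3/4 = 3/64
Expected count = 3/64 × 1472 = 69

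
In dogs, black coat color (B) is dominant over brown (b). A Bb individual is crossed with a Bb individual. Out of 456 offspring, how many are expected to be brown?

Punnett square for Bb × Bb:
Offspring genotypes: 1 BB, 2 Bb, 1 bb
black: 3, brown: 1
brown: 1 out of 4 → fraction 1/4
Expected count = 1/4 × 456 = 114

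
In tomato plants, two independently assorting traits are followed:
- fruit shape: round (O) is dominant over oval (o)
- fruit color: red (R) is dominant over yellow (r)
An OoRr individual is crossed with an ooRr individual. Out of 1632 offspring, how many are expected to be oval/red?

Dihybrid cross OoRr × ooRr — consider each gene separately:
fruit shape: Oo × oo → 2 Oo, 2 oo → 2 O_ : 2 oo (out of 4)
fruit color: Rr × Rr → 1 RR, 2 Rr, 1 rr → 3 R_ : 1 rr (out of 4)
Combine (counts out of 4 × 4 = 16): round/red (O_R_) = 2×3 = 6; round/yellow (O_rr) = 2×1 = 2; oval/red (ooR_) = 2×3 = 6; oval/yellow (oorr) = 2×1 = 2
Phenotype counts (out of 16): 6 round/red, 2 round/yellow, 6 oval/red, 2 oval/yellow
oval/red: 6 out of 16 → fraction 3/8
Expected count = 3/8 × 1632 = 612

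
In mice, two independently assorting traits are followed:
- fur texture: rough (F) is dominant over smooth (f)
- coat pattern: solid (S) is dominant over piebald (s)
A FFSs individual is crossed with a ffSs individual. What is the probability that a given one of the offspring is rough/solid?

Dihybrid cross FFSs × ffSs — consider each gene separately:
fur texture: FF × ff → 4 Ff → 4 F_ (out of 4)
coat pattern: Ss × Ss → 1 SS, 2 Ss, 1 ss → 3 S_ : 1 ss (out of 4)
Combine (counts out of 4 × 4 = 16): rough/solid (F_S_) = 4×3 = 12; rough/piebald (F_ss) = 4×1 = 4
Phenotype counts (out of 16): 12 rough/solid, 4 rough/piebald
rough/solid: 12 out of 16
Probability: 12/16 = 3/4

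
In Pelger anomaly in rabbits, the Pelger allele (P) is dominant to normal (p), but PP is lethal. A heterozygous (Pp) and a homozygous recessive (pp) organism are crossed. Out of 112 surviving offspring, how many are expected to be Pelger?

Cross: Pp × pp
Punnett square offspring (before lethality): 2 Pp, 2 pp
No PP offspring are produced in this cross.
Pelger: 2 out of 4 → fraction 1/2
Expected count = 1/2 × 112 = 56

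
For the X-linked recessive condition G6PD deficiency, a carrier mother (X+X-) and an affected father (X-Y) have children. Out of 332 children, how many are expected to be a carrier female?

Cross: X+X- × X-Y
Offspring: 1 X+X-, 1 X+Y, 1 X-X-, 1 X-Y
Probability of a carrier female: 1/4
Expected count = 1/4 × 332 = 83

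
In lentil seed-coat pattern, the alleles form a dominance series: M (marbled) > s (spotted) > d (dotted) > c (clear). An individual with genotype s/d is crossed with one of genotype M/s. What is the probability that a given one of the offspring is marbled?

Cross: s/d × M/s
Allele dominance: M > s > d > c
Offspring genotypes: 1 M/s, 1 s/s, 1 M/d, 1 s/d
Phenotype counts: 2 marbled, 2 spotted
marbled: 2 out of 4
Probability: 2/4 = 1/2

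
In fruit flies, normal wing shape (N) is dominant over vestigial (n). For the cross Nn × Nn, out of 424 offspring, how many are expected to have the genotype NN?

Punnett square for Nn × Nn:
Offspring genotypes: 1 NN, 2 Nn, 1 nn
Total offspring: 4
Count with target: 1
Probability: 1/4
Expected count = 1/4 × 424 = 106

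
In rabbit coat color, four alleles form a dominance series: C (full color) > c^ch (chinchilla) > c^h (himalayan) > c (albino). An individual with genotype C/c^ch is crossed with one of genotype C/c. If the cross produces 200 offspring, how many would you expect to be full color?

Cross: C/c^ch × C/c
Allele dominance: C > c^ch > c^h > c
Offspring genotypes: 1 C/C, 1 C/c, 1 C/c^ch, 1 c^ch/c
Phenotype counts: 3 full color, 1 chinchilla
full color: 3 out of 4 → fraction 3/4
Expected count = 3/4 × 200 = 150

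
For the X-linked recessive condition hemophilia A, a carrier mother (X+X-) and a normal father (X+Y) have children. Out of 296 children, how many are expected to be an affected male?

Cross: X+X- × X+Y
Offspring: 1 X+X+, 1 X+Y, 1 X+X-, 1 X-Y
Probability of an affected male: 1/4
Expected count = 1/4 × 296 = 74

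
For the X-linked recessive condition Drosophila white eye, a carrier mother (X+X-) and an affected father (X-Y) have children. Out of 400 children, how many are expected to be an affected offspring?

Cross: X+X- × X-Y
Offspring: 1 X+X-, 1 X+Y, 1 X-X-, 1 X-Y
Probability of an affected offspring: 2/4 = 1/2
Expected count = 1/2 × 400 = 200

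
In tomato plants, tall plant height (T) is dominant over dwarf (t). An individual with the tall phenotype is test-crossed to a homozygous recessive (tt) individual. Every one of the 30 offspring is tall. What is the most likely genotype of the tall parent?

Test cross: ? × tt
All offspring are tall.
If the unknown parent were heterozygous (Tt), about half of 30 offspring would be dwarf; none are. The unknown parent is most likely homozygous dominant (TT).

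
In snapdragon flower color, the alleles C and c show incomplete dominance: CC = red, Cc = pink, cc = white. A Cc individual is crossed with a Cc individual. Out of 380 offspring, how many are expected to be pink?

Punnett square for Cc × Cc:
Offspring genotypes: 1 CC, 2 Cc, 1 cc
Phenotype counts: 1 red, 2 pink, 1 white
pink: 2 out of 4 → fraction 1/2
Expected count = 1/2 × 380 = 190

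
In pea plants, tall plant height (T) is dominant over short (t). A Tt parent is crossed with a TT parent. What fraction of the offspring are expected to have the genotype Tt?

Punnett square for Tt × TT:
Offspring genotypes: 2 TT, 2 Tt
Total offspring: 4
Count with target: 2
Probability: 2/4 = 1/2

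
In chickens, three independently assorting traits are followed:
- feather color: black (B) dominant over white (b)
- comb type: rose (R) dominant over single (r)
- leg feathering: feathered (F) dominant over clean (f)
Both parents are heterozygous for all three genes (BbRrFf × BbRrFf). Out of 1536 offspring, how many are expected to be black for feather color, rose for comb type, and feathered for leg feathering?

Trihybrid cross: BbRrFf × BbRrFf
Each trait segregates independently with a 3:1 phenotypic ratio, so each gene contributes 3/4 (dominant) or 1/4 (recessive).
Target: black (feather color), rose (comb type), feathered (leg feathering)
Probability = product of independent per-trait probabilities
= 3/4 × 3/4 × 3/4 = 27/64
Expected count = 27/64 × 1536 = 648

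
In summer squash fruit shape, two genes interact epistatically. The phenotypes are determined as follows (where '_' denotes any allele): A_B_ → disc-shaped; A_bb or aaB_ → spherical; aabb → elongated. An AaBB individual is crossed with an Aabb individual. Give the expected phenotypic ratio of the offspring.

Cross: AaBB × Aabb — consider each gene separately:
A gene: Aa × Aa → 1 AA, 2 Aa, 1 aa → 3 A_ : 1 aa (out of 4)
B gene: BB × bb → 4 Bb → 4 B_ (out of 4)
Genotype classes (out of 4 × 4 = 16): A_B_ = 3×4 = 12; aaB_ = 1×4 = 4
Apply the phenotype rules: A_B_ (12) → disc-shaped; aaB_ (4) → spherical
Phenotype counts (out of 16): 12 disc-shaped, 4 spherical
Ratio: 3 disc-shaped : 1 spherical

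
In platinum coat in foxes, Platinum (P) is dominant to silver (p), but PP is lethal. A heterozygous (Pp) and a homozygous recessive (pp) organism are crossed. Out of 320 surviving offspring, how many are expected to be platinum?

Cross: Pp × pp
Punnett square offspring (before lethality): 2 Pp, 2 pp
No PP offspring are produced in this cross.
platinum: 2 out of 4 → fraction 1/2
Expected count = 1/2 × 320 = 160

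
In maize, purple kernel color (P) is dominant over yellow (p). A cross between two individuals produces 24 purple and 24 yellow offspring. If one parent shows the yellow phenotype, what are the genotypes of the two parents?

Observed offspring: 24 purple, 24 yellow
The observed ratio simplifies to 1:1. One parent shows yellow, so its genotype must be pp. A 1:1 offspring split requires the other parent to be heterozygous (Pp).
Parent genotypes: pp × Pp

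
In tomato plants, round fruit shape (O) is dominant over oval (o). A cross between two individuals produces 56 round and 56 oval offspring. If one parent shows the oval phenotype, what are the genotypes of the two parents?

Observed offspring: 56 round, 56 oval
The observed ratio simplifies to 1:1. One parent shows oval, so its genotype must be oo. A 1:1 offspring split requires the other parent to be heterozygous (Oo).
Parent genotypes: oo × Oo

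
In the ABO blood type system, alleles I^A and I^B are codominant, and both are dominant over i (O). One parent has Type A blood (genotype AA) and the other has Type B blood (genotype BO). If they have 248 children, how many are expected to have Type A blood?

Cross: AA × BO
Possible offspring genotypes: 2 AB, 2 AO
Blood type counts: 2 Type AB, 2 Type A
Probability of Type A: 2/4 = 1/2
Expected count = 1/2 × 248 = 124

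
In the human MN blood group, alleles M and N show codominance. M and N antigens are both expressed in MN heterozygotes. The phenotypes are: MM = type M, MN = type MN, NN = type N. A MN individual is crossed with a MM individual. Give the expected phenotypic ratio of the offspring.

Punnett square for MN × MM:
Offspring genotypes: 2 MM, 2 MN
Phenotype counts: 2 type M, 2 type MN
Ratio: 1 type M : 1 type MN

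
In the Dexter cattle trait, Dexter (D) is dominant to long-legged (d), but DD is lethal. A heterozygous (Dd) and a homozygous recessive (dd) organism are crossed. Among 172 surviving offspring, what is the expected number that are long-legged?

Cross: Dd × dd
Punnett square offspring (before lethality): 2 Dd, 2 dd
No DD offspring are produced in this cross.
long-legged: 2 out of 4 → fraction 1/2
Expected count = 1/2 × 172 = 86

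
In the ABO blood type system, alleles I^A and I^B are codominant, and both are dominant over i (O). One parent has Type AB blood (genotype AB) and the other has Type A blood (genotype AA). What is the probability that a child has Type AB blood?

Cross: AB × AA
Possible offspring genotypes: 2 AA, 2 AB
Blood type counts: 2 Type A, 2 Type AB
Probability of Type AB: 2/4 = 1/2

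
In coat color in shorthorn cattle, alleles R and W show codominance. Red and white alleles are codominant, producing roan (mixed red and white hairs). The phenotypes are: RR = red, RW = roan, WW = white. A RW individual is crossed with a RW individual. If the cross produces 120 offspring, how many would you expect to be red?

Punnett square for RW × RW:
Offspring genotypes: 1 RR, 2 RW, 1 WW
Phenotype counts: 1 red, 2 roan, 1 white
red: 1 out of 4 → fraction 1/4
Expected count = 1/4 × 120 = 30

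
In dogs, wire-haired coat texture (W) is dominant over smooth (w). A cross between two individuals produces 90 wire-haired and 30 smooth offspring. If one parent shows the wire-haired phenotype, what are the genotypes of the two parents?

Observed offspring: 90 wire-haired, 30 smooth
The observed ratio simplifies to 3:1. Smooth (ww) offspring appear, so each parent must contribute one w allele. The parent stated to show wire-haired carries W, so it is Ww. The other parent is then either Ww or ww: Ww × ww would give a 1:1 split, whereas Ww × Ww gives 3:1 — matching the data. So both parents are heterozygous (Ww × Ww).
Parent genotypes: Ww × Ww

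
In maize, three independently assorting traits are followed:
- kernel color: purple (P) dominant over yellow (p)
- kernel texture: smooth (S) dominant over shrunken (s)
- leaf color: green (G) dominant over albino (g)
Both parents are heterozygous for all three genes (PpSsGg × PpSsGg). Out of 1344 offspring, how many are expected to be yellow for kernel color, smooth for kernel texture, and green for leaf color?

Trihybrid cross: PpSsGg × PpSsGg
Each trait segregates independently with a 3:1 phenotypic ratio, so each gene contributes 3/4 (dominant) or 1/4 (recessive).
Target: yellow (kernel color), smooth (kernel texture), green (leaf color)
Probability = product of independent per-trait probabilities
= 1/4 × 3/4 × 3/4 = 9/64
Expected count = 9/64 × 1344 = 189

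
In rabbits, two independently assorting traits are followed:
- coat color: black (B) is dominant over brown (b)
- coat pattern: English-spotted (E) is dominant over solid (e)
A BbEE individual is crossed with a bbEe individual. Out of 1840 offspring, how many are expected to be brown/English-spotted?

Dihybrid cross BbEE × bbEe — consider each gene separately:
coat color: Bb × bb → 2 Bb, 2 bb → 2 B_ : 2 bb (out of 4)
coat pattern: EE × Ee → 2 EE, 2 Ee → 4 E_ (out of 4)
Combine (counts out of 4 × 4 = 16): black/English-spotted (B_E_) = 2×4 = 8; brown/English-spotted (bbE_) = 2×4 = 8
Phenotype counts (out of 16): 8 black/English-spotted, 8 brown/English-spotted
brown/English-spotted: 8 out of 16 → fraction 1/2
Expected count = 1/2 × 1840 = 920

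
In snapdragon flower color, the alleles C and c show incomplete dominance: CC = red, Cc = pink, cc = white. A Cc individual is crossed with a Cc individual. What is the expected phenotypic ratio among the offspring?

Punnett square for Cc × Cc:
Offspring genotypes: 1 CC, 2 Cc, 1 cc
Phenotype counts: 1 red, 2 pink, 1 white
Ratio: 1 red : 2 pink : 1 white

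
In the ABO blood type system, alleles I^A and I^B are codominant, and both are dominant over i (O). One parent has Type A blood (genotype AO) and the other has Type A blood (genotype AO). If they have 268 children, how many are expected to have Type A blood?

Cross: AO × AO
Possible offspring genotypes: 1 AA, 2 AO, 1 OO
Blood type counts: 3 Type A, 1 Type O
Probability of Type A: 3/4
Expected count = 3/4 × 268 = 201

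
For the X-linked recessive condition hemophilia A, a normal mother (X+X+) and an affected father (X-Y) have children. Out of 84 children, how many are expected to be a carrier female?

Cross: X+X+ × X-Y
Offspring: 2 X+X-, 2 X+Y
Probability of a carrier female: 2/4 = 1/2
Expected count = 1/2 × 84 = 42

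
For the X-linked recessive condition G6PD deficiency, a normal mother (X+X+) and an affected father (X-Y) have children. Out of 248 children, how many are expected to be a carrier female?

Cross: X+X+ × X-Y
Offspring: 2 X+X-, 2 X+Y
Probability of a carrier female: 2/4 = 1/2
Expected count = 1/2 × 248 = 124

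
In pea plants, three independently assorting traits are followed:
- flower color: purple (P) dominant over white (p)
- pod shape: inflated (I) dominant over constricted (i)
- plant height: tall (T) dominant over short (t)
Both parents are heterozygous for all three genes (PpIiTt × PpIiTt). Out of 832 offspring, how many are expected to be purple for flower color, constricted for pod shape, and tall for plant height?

Trihybrid cross: PpIiTt × PpIiTt
Each trait segregates independently with a 3:1 phenotypic ratio, so each gene contributes 3/4 (dominant) or 1/4 (recessive).
Target: purple (flower color), constricted (pod shape), tall (plant height)
Probability = product of independent per-trait probabilities
= 3/4 × 1/4 × 3/4 = 9/64
Expected count = 9/64 × 832 = 117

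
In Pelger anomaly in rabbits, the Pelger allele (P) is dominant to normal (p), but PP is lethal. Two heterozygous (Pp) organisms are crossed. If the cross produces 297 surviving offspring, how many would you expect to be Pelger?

Cross: Pp × Pp
Punnett square offspring (before lethality): 1 PP, 2 Pp, 1 pp
The PP genotype is lethal (embryos die); surviving offspring: 2 Pp, 1 pp
Pelger: 2 out of 3 → fraction 2/3
Expected count = 2/3 × 297 = 198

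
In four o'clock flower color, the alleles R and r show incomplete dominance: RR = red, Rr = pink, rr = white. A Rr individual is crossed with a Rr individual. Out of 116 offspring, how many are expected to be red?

Punnett square for Rr × Rr:
Offspring genotypes: 1 RR, 2 Rr, 1 rr
Phenotype counts: 1 red, 2 pink, 1 white
red: 1 out of 4 → fraction 1/4
Expected count = 1/4 × 116 = 29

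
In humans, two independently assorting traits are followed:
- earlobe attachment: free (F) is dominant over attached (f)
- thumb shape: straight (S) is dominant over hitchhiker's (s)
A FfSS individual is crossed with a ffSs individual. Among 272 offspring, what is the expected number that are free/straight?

Dihybrid cross FfSS × ffSs — consider each gene separately:
earlobe attachment: Ff × ff → 2 Ff, 2 ff → 2 F_ : 2 ff (out of 4)
thumb shape: SS × Ss → 2 SS, 2 Ss → 4 S_ (out of 4)
Combine (counts out of 4 × 4 = 16): free/straight (F_S_) = 2×4 = 8; attached/straight (ffS_) = 2×4 = 8
Phenotype counts (out of 16): 8 free/straight, 8 attached/straight
free/straight: 8 out of 16 → fraction 1/2
Expected count = 1/2 × 272 = 136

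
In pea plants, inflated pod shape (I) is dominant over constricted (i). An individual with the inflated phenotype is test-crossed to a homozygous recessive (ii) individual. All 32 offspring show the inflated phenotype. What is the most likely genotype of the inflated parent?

Test cross: ? × ii
All offspring are inflated.
If the unknown parent were heterozygous (Ii), about half of 32 offspring would be constricted; none are. The unknown parent is most likely homozygous dominant (II).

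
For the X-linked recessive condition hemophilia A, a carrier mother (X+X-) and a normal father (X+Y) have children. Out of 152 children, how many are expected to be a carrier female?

Cross: X+X- × X+Y
Offspring: 1 X+X+, 1 X+Y, 1 X+X-, 1 X-Y
Probability of a carrier female: 1/4
Expected count = 1/4 × 152 = 38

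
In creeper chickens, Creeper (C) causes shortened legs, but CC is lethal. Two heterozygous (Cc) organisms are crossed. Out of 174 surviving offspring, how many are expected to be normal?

Cross: Cc × Cc
Punnett square offspring (before lethality): 1 CC, 2 Cc, 1 cc
The CC genotype is lethal (embryos die); surviving offspring: 2 Cc, 1 cc
normal: 1 out of 3 → fraction 1/3
Expected count = 1/3 × 174 = 58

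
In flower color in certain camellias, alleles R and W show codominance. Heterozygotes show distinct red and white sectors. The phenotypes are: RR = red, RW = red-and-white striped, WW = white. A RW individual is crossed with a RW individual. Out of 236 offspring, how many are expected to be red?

Punnett square for RW × RW:
Offspring genotypes: 1 RR, 2 RW, 1 WW
Phenotype counts: 1 red, 2 red-and-white striped, 1 white
red: 1 out of 4 → fraction 1/4
Expected count = 1/4 × 236 = 59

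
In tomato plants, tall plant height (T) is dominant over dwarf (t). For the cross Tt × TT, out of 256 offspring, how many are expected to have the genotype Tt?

Punnett square for Tt × TT:
Offspring genotypes: 2 TT, 2 Tt
Total offspring: 4
Count with target: 2
Probability: 2/4 = 1/2
Expected count = 1/2 × 256 = 128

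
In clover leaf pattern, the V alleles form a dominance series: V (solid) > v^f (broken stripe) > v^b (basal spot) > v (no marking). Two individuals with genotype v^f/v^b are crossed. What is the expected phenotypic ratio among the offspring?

Cross: v^f/v^b × v^f/v^b
Allele dominance: V > v^f > v^b > v
Offspring genotypes: 1 v^f/v^f, 2 v^f/v^b, 1 v^b/v^b
Phenotype counts: 3 broken stripe, 1 basal spot
Ratio: 3 broken stripe : 1 basal spot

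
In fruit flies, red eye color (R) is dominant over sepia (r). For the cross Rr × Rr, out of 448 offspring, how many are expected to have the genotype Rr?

Punnett square for Rr × Rr:
Offspring genotypes: 1 RR, 2 Rr, 1 rr
Total offspring: 4
Count with target: 2
Probability: 2/4 = 1/2
Expected count = 1/2 × 448 = 224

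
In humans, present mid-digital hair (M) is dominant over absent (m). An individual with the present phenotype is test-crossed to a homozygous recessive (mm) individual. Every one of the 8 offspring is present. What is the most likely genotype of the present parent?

Test cross: ? × mm
All offspring are present.
If the unknown parent were heterozygous (Mm), about half of 8 offspring would be absent; none are. The unknown parent is most likely homozygous dominant (MM).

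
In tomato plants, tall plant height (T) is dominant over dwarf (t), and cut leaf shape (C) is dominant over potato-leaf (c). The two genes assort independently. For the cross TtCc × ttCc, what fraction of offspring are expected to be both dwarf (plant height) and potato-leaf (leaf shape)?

Dihybrid cross TtCc × ttCc — consider each gene separately:
plant height: Tt × tt → 2 Tt, 2 tt → 2 T_ : 2 tt (out of 4)
leaf shape: Cc × Cc → 1 CC, 2 Cc, 1 cc → 3 C_ : 1 cc (out of 4)
Looking for: dwarf (tt) and potato-leaf (cc)
P(dwarf) = 2/4, P(potato-leaf) = 1/4
P(both) = 2/4 × 1/4 = 2/16 = 1/8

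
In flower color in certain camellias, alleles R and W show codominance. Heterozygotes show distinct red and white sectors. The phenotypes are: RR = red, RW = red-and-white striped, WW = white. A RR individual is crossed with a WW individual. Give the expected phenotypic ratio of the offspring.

Punnett square for RR × WW:
Offspring genotypes: 4 RW
Phenotype counts: 4 red-and-white striped
Ratio: all red-and-white striped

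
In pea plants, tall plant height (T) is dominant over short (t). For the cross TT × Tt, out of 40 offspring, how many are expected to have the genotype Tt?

Punnett square for TT × Tt:
Offspring genotypes: 2 TT, 2 Tt
Total offspring: 4
Count with target: 2
Probability: 2/4 = 1/2
Expected count = 1/2 × 40 = 20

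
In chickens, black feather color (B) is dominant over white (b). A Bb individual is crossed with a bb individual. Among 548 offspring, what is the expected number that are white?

Punnett square for Bb × bb:
Offspring genotypes: 2 Bb, 2 bb
black: 2, white: 2
white: 2 out of 4 → fraction 1/2
Expected count = 1/2 × 548 = 274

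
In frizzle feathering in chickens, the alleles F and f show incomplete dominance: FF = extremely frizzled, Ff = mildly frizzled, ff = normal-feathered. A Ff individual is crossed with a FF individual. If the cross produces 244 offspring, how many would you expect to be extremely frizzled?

Punnett square for Ff × FF:
Offspring genotypes: 2 FF, 2 Ff
Phenotype counts: 2 extremely frizzled, 2 mildly frizzled
extremely frizzled: 2 out of 4 → fraction 1/2
Expected count = 1/2 × 244 = 122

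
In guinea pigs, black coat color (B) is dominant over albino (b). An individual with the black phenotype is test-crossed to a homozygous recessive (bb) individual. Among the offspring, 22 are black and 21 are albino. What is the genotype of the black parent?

Test cross: ? × bb
Offspring: 22 black, 21 albino — approximately 1:1.
A 1:1 ratio in a test cross indicates the unknown parent is heterozygous (Bb).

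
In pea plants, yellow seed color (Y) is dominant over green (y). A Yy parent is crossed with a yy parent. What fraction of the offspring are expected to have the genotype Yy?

Punnett square for Yy × yy:
Offspring genotypes: 2 Yy, 2 yy
Total offspring: 4
Count with target: 2
Probability: 2/4 = 1/2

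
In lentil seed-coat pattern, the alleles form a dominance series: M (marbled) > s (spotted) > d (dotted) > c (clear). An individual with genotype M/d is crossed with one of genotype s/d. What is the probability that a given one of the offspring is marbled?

Cross: M/d × s/d
Allele dominance: M > s > d > c
Offspring genotypes: 1 M/s, 1 M/d, 1 s/d, 1 d/d
Phenotype counts: 2 marbled, 1 spotted, 1 dotted
marbled: 2 out of 4
Probability: 2/4 = 1/2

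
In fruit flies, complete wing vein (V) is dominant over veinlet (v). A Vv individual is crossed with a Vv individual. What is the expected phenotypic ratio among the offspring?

Punnett square for Vv × Vv:
Offspring genotypes: 1 VV, 2 Vv, 1 vv
complete: 3, veinlet: 1
Ratio: 3:1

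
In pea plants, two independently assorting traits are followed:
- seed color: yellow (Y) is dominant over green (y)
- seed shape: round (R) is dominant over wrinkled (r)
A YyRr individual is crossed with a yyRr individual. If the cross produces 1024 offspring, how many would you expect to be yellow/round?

Dihybrid cross YyRr × yyRr — consider each gene separately:
seed color: Yy × yy → 2 Yy, 2 yy → 2 Y_ : 2 yy (out of 4)
seed shape: Rr × Rr → 1 RR, 2 Rr, 1 rr → 3 R_ : 1 rr (out of 4)
Combine (counts out of 4 × 4 = 16): yellow/round (Y_R_) = 2×3 = 6; yellow/wrinkled (Y_rr) = 2×1 = 2; green/round (yyR_) = 2×3 = 6; green/wrinkled (yyrr) = 2×1 = 2
Phenotype counts (out of 16): 6 yellow/round, 2 yellow/wrinkled, 6 green/round, 2 green/wrinkled
yellow/round: 6 out of 16 → fraction 3/8
Expected count = 3/8 × 1024 = 384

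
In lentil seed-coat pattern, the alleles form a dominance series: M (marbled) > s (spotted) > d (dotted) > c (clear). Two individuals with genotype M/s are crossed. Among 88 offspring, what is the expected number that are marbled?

Cross: M/s × M/s
Allele dominance: M > s > d > c
Offspring genotypes: 1 M/M, 2 M/s, 1 s/s
Phenotype counts: 3 marbled, 1 spotted
marbled: 3 out of 4 → fraction 3/4
Expected count = 3/4 × 88 = 66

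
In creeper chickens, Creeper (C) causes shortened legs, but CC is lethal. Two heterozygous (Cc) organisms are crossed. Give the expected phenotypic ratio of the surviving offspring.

Cross: Cc × Cc
Punnett square offspring (before lethality): 1 CC, 2 Cc, 1 cc
The CC genotype is lethal (embryos die); surviving offspring: 2 Cc, 1 cc
Ratio: 2 creeper : 1 normal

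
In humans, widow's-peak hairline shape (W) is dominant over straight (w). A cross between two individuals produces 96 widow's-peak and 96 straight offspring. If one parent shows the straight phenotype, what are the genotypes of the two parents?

Observed offspring: 96 widow's-peak, 96 straight
The observed ratio simplifies to 1:1. One parent shows straight, so its genotype must be ww. A 1:1 offspring split requires the other parent to be heterozygous (Ww).
Parent genotypes: ww × Ww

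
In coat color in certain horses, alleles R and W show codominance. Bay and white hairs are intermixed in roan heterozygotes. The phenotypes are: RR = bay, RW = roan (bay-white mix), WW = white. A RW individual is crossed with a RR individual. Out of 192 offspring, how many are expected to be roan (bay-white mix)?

Punnett square for RW × RR:
Offspring genotypes: 2 RR, 2 RW
Phenotype counts: 2 bay, 2 roan (bay-white mix)
roan (bay-white mix): 2 out of 4 → fraction 1/2
Expected count = 1/2 × 192 = 96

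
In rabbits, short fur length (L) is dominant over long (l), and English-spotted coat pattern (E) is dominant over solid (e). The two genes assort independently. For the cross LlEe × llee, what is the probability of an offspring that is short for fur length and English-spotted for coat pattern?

Dihybrid cross LlEe × llee — consider each gene separately:
fur length: Ll × ll → 2 Ll, 2 ll → 2 L_ : 2 ll (out of 4)
coat pattern: Ee × ee → 2 Ee, 2 ee → 2 E_ : 2 ee (out of 4)
Looking for: short (L_) and English-spotted (E_)
P(short) = 2/4, P(English-spotted) = 2/4
P(both) = 2/4 × 2/4 = 4/16 = 1/4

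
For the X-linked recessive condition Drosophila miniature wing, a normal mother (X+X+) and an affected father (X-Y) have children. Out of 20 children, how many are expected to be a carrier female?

Cross: X+X+ × X-Y
Offspring: 2 X+X-, 2 X+Y
Probability of a carrier female: 2/4 = 1/2
Expected count = 1/2 × 20 = 10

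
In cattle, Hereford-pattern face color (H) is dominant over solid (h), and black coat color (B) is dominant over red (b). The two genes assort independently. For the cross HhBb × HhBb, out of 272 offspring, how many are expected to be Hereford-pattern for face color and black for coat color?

Dihybrid cross HhBb × HhBb — consider each gene separately:
face color: Hh × Hh → 1 HH, 2 Hh, 1 hh → 3 H_ : 1 hh (out of 4)
coat color: Bb × Bb → 1 BB, 2 Bb, 1 bb → 3 B_ : 1 bb (out of 4)
Looking for: Hereford-pattern (H_) and black (B_)
P(Hereford-pattern) = 3/4, P(black) = 3/4
P(both) = 3/4 × 3/4 = 9/16
Expected count = 9/16 × 272 = 153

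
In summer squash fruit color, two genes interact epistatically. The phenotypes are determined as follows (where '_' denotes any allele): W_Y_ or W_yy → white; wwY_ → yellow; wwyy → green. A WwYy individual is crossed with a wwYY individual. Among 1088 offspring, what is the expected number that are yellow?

Cross: WwYy × wwYY — consider each gene separately:
W gene: Ww × ww → 2 Ww, 2 ww → 2 W_ : 2 ww (out of 4)
Y gene: Yy × YY → 2 YY, 2 Yy → 4 Y_ (out of 4)
Genotype classes (out of 4 × 4 = 16): W_Y_ = 2×4 = 8; wwY_ = 2×4 = 8
Apply the phenotype rules: W_Y_ (8) → white; wwY_ (8) → yellow
Phenotype counts (out of 16): 8 white, 8 yellow
yellow: 8 out of 16 → fraction 1/2
Expected count = 1/2 × 1088 = 544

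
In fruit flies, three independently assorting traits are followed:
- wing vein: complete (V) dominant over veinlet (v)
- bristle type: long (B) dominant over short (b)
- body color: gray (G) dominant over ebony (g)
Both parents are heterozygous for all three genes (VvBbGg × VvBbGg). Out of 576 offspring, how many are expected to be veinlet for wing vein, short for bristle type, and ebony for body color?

Trihybrid cross: VvBbGg × VvBbGg
Each trait segregates independently with a 3:1 phenotypic ratio, so each gene contributes 3/4 (dominant) or 1/4 (recessive).
Target: veinlet (wing vein), short (bristle type), ebony (body color)
Probability = product of independent per-trait probabilities
= 1/4 × 1/4 × 1/4 = 1/64
Expected count = 1/64 × 576 = 9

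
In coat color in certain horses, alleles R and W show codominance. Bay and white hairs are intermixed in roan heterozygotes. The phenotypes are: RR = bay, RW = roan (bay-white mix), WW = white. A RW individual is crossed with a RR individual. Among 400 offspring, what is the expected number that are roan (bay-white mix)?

Punnett square for RW × RR:
Offspring genotypes: 2 RR, 2 RW
Phenotype counts: 2 bay, 2 roan (bay-white mix)
roan (bay-white mix): 2 out of 4 → fraction 1/2
Expected count = 1/2 × 400 = 200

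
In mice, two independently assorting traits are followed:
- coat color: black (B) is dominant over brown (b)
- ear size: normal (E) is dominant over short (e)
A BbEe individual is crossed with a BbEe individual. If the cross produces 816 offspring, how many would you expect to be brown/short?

Dihybrid cross BbEe × BbEe — consider each gene separately:
coat color: Bb × Bb → 1 BB, 2 Bb, 1 bb → 3 B_ : 1 bb (out of 4)
ear size: Ee × Ee → 1 EE, 2 Ee, 1 ee → 3 E_ : 1 ee (out of 4)
Combine (counts out of 4 × 4 = 16): black/normal (B_E_) = 3×3 = 9; black/short (B_ee) = 3×1 = 3; brown/normal (bbE_) = 1×3 = 3; brown/short (bbee) = 1×1 = 1
Phenotype counts (out of 16): 9 black/normal, 3 black/short, 3 brown/normal, 1 brown/short
brown/short: 1 out of 16 → fraction 1/16
Expected count = 1/16 × 816 = 51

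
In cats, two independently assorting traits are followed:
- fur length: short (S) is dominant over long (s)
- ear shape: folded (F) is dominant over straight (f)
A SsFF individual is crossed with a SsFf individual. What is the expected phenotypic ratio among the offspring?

Dihybrid cross SsFF × SsFf — consider each gene separately:
fur length: Ss × Ss → 1 SS, 2 Ss, 1 ss → 3 S_ : 1 ss (out of 4)
ear shape: FF × Ff → 2 FF, 2 Ff → 4 F_ (out of 4)
Combine (counts out of 4 × 4 = 16): short/folded (S_F_) = 3×4 = 12; long/folded (ssF_) = 1×4 = 4
Phenotype counts (out of 16): 12 short/folded, 4 long/folded
Ratio: 3 short/folded : 1 long/folded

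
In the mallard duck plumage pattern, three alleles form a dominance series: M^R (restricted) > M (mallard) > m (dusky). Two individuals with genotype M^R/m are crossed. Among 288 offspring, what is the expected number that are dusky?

Cross: M^R/m × M^R/m
Allele dominance: M^R > M > m
Offspring genotypes: 1 M^R/M^R, 2 M^R/m, 1 m/m
Phenotype counts: 3 restricted, 1 dusky
dusky: 1 out of 4 → fraction 1/4
Expected count = 1/4 × 288 = 72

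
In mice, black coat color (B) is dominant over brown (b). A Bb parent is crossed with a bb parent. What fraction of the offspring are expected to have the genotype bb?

Punnett square for Bb × bb:
Offspring genotypes: 2 Bb, 2 bb
Total offspring: 4
Count with target: 2
Probability: 2/4 = 1/2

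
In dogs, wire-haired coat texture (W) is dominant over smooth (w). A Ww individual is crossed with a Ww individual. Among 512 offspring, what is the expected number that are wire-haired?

Punnett square for Ww × Ww:
Offspring genotypes: 1 WW, 2 Ww, 1 ww
wire-haired: 3, smooth: 1
wire-haired: 3 out of 4 → fraction 3/4
Expected count = 3/4 × 512 = 384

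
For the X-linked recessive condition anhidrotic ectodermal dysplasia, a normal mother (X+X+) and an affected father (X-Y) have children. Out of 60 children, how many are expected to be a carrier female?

Cross: X+X+ × X-Y
Offspring: 2 X+X-, 2 X+Y
Probability of a carrier female: 2/4 = 1/2
Expected count = 1/2 × 60 = 30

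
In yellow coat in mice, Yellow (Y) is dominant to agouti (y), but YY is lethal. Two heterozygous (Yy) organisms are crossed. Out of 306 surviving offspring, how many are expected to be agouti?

Cross: Yy × Yy
Punnett square offspring (before lethality): 1 YY, 2 Yy, 1 yy
The YY genotype is lethal (embryos die); surviving offspring: 2 Yy, 1 yy
agouti: 1 out of 3 → fraction 1/3
Expected count = 1/3 × 306 = 102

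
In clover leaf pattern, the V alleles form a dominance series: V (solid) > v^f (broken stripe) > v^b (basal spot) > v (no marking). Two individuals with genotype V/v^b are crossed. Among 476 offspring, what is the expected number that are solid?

Cross: V/v^b × V/v^b
Allele dominance: V > v^f > v^b > v
Offspring genotypes: 1 V/V, 2 V/v^b, 1 v^b/v^b
Phenotype counts: 3 solid, 1 basal spot
solid: 3 out of 4 → fraction 3/4
Expected count = 3/4 × 476 = 357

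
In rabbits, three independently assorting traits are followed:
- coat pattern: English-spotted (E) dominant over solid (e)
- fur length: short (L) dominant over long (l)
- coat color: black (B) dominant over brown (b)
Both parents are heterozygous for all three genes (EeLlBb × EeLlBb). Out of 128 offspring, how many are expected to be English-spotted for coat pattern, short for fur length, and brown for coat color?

Trihybrid cross: EeLlBb × EeLlBb
Each trait segregates independently with a 3:1 phenotypic ratio, so each gene contributes 3/4 (dominant) or 1/4 (recessive).
Target: English-spotted (coat pattern), short (fur length), brown (coat color)
Probability = product of independent per-trait probabilities
= 3/4 × 3/4 × 1/4 = 9/64
Expected count = 9/64 × 128 = 18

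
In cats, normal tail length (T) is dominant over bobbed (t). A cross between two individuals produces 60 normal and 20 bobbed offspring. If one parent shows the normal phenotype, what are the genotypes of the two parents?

Observed offspring: 60 normal, 20 bobbed
The observed ratio simplifies to 3:1. Bobbed (tt) offspring appear, so each parent must contribute one t allele. The parent stated to show normal carries T, so it is Tt. The other parent is then either Tt or tt: Tt × tt would give a 1:1 split, whereas Tt × Tt gives 3:1 — matching the data. So both parents are heterozygous (Tt × Tt).
Parent genotypes: Tt × Tt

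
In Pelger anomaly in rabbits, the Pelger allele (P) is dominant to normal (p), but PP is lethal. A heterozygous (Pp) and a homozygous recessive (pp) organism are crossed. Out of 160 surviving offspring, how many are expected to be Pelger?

Cross: Pp × pp
Punnett square offspring (before lethality): 2 Pp, 2 pp
No PP offspring are produced in this cross.
Pelger: 2 out of 4 → fraction 1/2
Expected count = 1/2 × 160 = 80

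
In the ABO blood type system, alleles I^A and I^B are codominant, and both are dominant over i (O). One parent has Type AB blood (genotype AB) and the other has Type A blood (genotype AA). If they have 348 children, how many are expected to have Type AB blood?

Cross: AB × AA
Possible offspring genotypes: 2 AA, 2 AB
Blood type counts: 2 Type A, 2 Type AB
Probability of Type AB: 2/4 = 1/2
Expected count = 1/2 × 348 = 174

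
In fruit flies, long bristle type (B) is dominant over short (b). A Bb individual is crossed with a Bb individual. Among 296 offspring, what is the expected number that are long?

Punnett square for Bb × Bb:
Offspring genotypes: 1 BB, 2 Bb, 1 bb
long: 3, short: 1
long: 3 out of 4 → fraction 3/4
Expected count = 3/4 × 296 = 222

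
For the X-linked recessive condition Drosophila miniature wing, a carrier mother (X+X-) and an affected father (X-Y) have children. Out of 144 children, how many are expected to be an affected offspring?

Cross: X+X- × X-Y
Offspring: 1 X+X-, 1 X+Y, 1 X-X-, 1 X-Y
Probability of an affected offspring: 2/4 = 1/2
Expected count = 1/2 × 144 = 72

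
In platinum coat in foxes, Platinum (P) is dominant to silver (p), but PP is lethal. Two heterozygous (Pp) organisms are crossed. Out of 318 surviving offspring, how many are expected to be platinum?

Cross: Pp × Pp
Punnett square offspring (before lethality): 1 PP, 2 Pp, 1 pp
The PP genotype is lethal (embryos die); surviving offspring: 2 Pp, 1 pp
platinum: 2 out of 3 → fraction 2/3
Expected count = 2/3 × 318 = 212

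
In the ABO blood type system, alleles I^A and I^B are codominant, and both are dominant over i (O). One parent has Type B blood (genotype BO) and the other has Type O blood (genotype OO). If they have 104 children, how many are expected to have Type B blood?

Cross: BO × OO
Possible offspring genotypes: 2 BO, 2 OO
Blood type counts: 2 Type B, 2 Type O
Probability of Type B: 2/4 = 1/2
Expected count = 1/2 × 104 = 52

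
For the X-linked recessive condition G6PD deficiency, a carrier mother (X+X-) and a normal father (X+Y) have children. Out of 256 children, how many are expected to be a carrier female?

Cross: X+X- × X+Y
Offspring: 1 X+X+, 1 X+Y, 1 X+X-, 1 X-Y
Probability of a carrier female: 1/4
Expected count = 1/4 × 256 = 64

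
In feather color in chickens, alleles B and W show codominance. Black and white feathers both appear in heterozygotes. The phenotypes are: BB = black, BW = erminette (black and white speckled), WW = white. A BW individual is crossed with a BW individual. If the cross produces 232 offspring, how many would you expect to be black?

Punnett square for BW × BW:
Offspring genotypes: 1 BB, 2 BW, 1 WW
Phenotype counts: 1 black, 2 erminette (black and white speckled), 1 white
black: 1 out of 4 → fraction 1/4
Expected count = 1/4 × 232 = 58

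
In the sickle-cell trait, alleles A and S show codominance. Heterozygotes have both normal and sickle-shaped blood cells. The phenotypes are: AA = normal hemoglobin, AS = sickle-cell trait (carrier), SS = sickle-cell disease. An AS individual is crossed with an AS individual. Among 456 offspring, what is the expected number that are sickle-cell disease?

Punnett square for AS × AS:
Offspring genotypes: 1 AA, 2 AS, 1 SS
Phenotype counts: 1 normal hemoglobin, 2 sickle-cell trait (carrier), 1 sickle-cell disease
sickle-cell disease: 1 out of 4 → fraction 1/4
Expected count = 1/4 × 456 = 114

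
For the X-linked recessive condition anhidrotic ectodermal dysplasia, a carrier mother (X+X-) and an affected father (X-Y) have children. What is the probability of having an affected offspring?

Cross: X+X- × X-Y
Offspring: 1 X+X-, 1 X+Y, 1 X-X-, 1 X-Y
Probability of an affected offspring: 2/4 = 1/2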